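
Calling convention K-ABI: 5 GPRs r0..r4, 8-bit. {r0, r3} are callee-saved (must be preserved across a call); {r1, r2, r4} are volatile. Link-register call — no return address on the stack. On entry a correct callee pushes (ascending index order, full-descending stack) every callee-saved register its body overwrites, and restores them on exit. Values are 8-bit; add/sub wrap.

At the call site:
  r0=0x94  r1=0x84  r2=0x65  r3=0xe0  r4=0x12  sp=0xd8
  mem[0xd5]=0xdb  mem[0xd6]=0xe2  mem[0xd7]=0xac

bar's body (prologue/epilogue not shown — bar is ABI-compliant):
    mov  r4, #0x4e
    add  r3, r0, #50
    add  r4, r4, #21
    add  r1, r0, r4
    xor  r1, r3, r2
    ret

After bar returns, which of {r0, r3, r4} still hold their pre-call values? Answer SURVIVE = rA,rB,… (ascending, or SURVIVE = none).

SURVIVE = r0,r3

prologue: push r3 → mem[0xd7]=0xe0, sp=0xd7
body[0] mov  r4, #0x4e → r4=0x4e
body[1] add  r3, r0, #50 → r3=0xc6
body[2] add  r4, r4, #21 → r4=0x63
body[3] add  r1, r0, r4 → r1=0xf7
body[4] xor  r1, r3, r2 → r1=0xa3
epilogue: pop r3=0xe0, sp=0xd8
r0: callee-saved, written=False
r3: callee-saved, written=True
r4: caller-saved, written=True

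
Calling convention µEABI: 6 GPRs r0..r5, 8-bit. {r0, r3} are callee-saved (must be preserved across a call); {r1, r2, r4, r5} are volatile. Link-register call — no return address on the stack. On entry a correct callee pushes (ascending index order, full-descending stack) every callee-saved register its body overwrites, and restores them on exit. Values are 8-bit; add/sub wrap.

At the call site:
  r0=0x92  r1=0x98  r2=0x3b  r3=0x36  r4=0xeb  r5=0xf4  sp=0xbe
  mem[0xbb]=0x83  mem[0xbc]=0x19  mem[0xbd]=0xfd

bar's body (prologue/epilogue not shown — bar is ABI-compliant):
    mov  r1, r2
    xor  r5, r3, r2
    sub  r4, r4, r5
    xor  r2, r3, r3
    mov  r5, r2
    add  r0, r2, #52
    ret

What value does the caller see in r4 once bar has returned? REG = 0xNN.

REG = 0xde

prologue: push r0 -> mem[0xbd]=0x92, sp=0xbd
body[0] mov  r1, r2 -> r1=0x3b
body[1] xor  r5, r3, r2 -> r5=0x0d
body[2] sub  r4, r4, r5 -> r4=0xde
body[3] xor  r2, r3, r3 -> r2=0x00
body[4] mov  r5, r2 -> r5=0x00
body[5] add  r0, r2, #52 -> r0=0x34
epilogue: pop r0=0x92, sp=0xbe
r4 is caller-saved -> body value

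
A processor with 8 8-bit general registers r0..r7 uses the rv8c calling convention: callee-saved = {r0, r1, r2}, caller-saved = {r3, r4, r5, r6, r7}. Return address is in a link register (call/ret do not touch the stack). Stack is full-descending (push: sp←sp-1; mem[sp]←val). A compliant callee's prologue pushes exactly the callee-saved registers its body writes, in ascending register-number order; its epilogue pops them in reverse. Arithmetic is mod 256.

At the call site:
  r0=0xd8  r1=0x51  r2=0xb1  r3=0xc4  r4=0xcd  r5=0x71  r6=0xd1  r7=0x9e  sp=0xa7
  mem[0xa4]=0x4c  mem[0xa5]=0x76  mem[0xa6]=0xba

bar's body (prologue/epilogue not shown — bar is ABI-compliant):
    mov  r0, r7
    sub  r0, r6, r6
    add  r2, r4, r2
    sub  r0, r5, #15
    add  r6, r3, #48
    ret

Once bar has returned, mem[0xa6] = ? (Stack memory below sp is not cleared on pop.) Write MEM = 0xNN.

MEM = 0xd8

prologue: push r0 -> mem[0xa6]=0xd8, sp=0xa6
prologue: push r2 -> mem[0xa5]=0xb1, sp=0xa5
body[0] mov  r0, r7 -> r0=0x9e
body[1] sub  r0, r6, r6 -> r0=0x00
body[2] add  r2, r4, r2 -> r2=0x7e
body[3] sub  r0, r5, #15 -> r0=0x62
body[4] add  r6, r3, #48 -> r6=0xf4
epilogue: pop r2=0xb1, sp=0xa6
epilogue: pop r0=0xd8, sp=0xa7
prologue pushed ['r0', 'r2'] at ['0xa6', '0xa5']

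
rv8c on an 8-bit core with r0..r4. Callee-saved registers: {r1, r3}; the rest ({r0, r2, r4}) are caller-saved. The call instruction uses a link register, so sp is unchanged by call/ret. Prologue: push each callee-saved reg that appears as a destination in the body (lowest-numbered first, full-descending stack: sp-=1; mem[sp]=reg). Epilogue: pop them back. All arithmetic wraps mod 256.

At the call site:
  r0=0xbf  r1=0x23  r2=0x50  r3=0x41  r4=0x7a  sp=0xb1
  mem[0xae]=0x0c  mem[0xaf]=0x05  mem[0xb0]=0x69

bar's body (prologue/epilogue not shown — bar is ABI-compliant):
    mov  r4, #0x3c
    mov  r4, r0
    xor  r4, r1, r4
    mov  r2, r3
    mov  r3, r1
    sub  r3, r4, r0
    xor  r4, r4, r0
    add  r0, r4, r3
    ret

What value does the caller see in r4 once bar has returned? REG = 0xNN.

prologue: push r3 → mem[0xb0]=0x41, sp=0xb0
body[0] mov  r4, #0x3c → r4=0x3c
body[1] mov  r4, r0 → r4=0xbf
body[2] xor  r4, r1, r4 → r4=0x9c
body[3] mov  r2, r3 → r2=0x41
body[4] mov  r3, r1 → r3=0x23
body[5] sub  r3, r4, r0 → r3=0xdd
body[6] xor  r4, r4, r0 → r4=0x23
body[7] add  r0, r4, r3 → r0=0x00
epilogue: pop r3=0x41, sp=0xb1
r4 is caller-saved → body value

REG = 0x23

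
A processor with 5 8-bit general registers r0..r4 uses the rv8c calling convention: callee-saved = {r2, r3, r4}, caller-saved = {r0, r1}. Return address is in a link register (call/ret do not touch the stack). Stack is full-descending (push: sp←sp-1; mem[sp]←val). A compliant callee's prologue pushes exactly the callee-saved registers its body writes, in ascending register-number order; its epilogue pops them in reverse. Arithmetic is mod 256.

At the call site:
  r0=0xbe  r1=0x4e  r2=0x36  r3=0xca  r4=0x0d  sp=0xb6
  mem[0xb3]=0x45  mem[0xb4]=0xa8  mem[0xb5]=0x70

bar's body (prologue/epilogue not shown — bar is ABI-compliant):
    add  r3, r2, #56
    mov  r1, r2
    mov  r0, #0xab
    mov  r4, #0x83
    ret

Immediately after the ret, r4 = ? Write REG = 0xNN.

REG = 0x0d

prologue: push r3 -> mem[0xb5]=0xca, sp=0xb5
prologue: push r4 -> mem[0xb4]=0x0d, sp=0xb4
body[0] add  r3, r2, #56 -> r3=0x6e
body[1] mov  r1, r2 -> r1=0x36
body[2] mov  r0, #0xab -> r0=0xab
body[3] mov  r4, #0x83 -> r4=0x83
epilogue: pop r4=0x0d, sp=0xb5
epilogue: pop r3=0xca, sp=0xb6
r4 is callee-saved -> restored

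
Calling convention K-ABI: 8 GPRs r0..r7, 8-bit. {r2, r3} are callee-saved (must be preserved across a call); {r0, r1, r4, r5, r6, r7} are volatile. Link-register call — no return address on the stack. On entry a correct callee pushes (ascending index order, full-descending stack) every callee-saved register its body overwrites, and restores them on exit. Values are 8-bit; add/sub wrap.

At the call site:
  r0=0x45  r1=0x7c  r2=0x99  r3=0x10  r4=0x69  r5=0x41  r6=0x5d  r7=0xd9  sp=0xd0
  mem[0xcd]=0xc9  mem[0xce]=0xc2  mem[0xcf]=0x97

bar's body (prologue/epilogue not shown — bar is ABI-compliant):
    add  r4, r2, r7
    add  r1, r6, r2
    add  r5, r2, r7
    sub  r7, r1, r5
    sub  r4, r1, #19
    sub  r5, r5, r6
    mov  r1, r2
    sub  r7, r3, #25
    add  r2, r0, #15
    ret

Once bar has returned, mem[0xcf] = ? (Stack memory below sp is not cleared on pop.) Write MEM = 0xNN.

prologue: push r2 → mem[0xcf]=0x99, sp=0xcf
body[0] add  r4, r2, r7 → r4=0x72
body[1] add  r1, r6, r2 → r1=0xf6
body[2] add  r5, r2, r7 → r5=0x72
body[3] sub  r7, r1, r5 → r7=0x84
body[4] sub  r4, r1, #19 → r4=0xe3
body[5] sub  r5, r5, r6 → r5=0x15
body[6] mov  r1, r2 → r1=0x99
body[7] sub  r7, r3, #25 → r7=0xf7
body[8] add  r2, r0, #15 → r2=0x54
epilogue: pop r2=0x99, sp=0xd0
prologue pushed ['r2'] at ['0xcf']

MEM = 0x99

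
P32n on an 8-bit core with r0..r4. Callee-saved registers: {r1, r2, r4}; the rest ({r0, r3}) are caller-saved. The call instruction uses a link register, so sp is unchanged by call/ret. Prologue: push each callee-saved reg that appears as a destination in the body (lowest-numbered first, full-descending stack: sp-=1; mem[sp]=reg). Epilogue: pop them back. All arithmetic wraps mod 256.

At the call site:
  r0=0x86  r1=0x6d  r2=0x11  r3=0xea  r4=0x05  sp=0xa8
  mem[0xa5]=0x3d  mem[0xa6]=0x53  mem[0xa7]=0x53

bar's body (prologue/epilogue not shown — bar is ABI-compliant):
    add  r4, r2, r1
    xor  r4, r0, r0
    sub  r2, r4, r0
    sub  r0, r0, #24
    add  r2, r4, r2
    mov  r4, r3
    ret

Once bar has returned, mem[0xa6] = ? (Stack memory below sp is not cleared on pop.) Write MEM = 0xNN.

MEM = 0x05

prologue: push r2 → mem[0xa7]=0x11, sp=0xa7
prologue: push r4 → mem[0xa6]=0x05, sp=0xa6
body[0] add  r4, r2, r1 → r4=0x7e
body[1] xor  r4, r0, r0 → r4=0x00
body[2] sub  r2, r4, r0 → r2=0x7a
body[3] sub  r0, r0, #24 → r0=0x6e
body[4] add  r2, r4, r2 → r2=0x7a
body[5] mov  r4, r3 → r4=0xea
epilogue: pop r4=0x05, sp=0xa7
epilogue: pop r2=0x11, sp=0xa8
prologue pushed ['r2', 'r4'] at ['0xa7', '0xa6']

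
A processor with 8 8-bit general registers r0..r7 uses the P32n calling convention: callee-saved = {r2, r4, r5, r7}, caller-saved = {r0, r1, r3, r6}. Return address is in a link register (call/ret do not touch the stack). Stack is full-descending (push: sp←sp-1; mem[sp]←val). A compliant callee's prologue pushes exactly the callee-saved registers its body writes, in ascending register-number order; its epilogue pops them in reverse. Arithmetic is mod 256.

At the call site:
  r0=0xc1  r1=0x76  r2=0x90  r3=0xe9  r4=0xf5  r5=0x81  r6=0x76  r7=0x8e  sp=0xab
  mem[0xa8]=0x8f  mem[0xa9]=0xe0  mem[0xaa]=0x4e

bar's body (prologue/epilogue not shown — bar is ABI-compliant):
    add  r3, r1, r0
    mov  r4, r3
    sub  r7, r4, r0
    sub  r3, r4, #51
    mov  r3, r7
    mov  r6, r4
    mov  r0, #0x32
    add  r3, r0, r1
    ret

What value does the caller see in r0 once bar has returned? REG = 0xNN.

prologue: push r4 -> mem[0xaa]=0xf5, sp=0xaa
prologue: push r7 -> mem[0xa9]=0x8e, sp=0xa9
body[0] add  r3, r1, r0 -> r3=0x37
body[1] mov  r4, r3 -> r4=0x37
body[2] sub  r7, r4, r0 -> r7=0x76
body[3] sub  r3, r4, #51 -> r3=0x04
body[4] mov  r3, r7 -> r3=0x76
body[5] mov  r6, r4 -> r6=0x37
body[6] mov  r0, #0x32 -> r0=0x32
body[7] add  r3, r0, r1 -> r3=0xa8
epilogue: pop r7=0x8e, sp=0xaa
epilogue: pop r4=0xf5, sp=0xab
r0 is caller-saved -> body value

REG = 0x32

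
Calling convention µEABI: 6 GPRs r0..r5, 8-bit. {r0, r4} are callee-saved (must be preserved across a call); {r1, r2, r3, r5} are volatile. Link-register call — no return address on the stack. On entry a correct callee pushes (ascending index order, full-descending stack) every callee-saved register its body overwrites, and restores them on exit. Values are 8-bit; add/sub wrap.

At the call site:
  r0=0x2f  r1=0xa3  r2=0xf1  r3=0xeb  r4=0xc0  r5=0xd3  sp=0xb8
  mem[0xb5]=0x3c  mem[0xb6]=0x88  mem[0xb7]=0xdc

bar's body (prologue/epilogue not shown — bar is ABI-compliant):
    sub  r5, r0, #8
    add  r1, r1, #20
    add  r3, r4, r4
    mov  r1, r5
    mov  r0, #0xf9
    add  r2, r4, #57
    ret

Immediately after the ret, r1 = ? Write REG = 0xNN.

REG = 0x27

prologue: push r0 → mem[0xb7]=0x2f, sp=0xb7
body[0] sub  r5, r0, #8 → r5=0x27
body[1] add  r1, r1, #20 → r1=0xb7
body[2] add  r3, r4, r4 → r3=0x80
body[3] mov  r1, r5 → r1=0x27
body[4] mov  r0, #0xf9 → r0=0xf9
body[5] add  r2, r4, #57 → r2=0xf9
epilogue: pop r0=0x2f, sp=0xb8
r1 is caller-saved → body value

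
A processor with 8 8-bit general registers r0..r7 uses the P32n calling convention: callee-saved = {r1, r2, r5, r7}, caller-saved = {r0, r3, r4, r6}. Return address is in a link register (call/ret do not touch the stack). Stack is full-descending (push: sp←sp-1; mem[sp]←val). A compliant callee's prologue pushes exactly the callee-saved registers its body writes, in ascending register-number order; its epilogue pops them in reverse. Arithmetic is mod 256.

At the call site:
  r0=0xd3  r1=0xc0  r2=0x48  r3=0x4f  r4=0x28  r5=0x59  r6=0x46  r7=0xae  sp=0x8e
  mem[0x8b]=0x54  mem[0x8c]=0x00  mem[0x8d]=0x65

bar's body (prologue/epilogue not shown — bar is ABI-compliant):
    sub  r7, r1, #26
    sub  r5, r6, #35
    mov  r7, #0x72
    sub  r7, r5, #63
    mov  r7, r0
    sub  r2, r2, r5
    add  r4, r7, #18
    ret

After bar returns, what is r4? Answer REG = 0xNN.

REG = 0xe5

prologue: push r2 → mem[0x8d]=0x48, sp=0x8d
prologue: push r5 → mem[0x8c]=0x59, sp=0x8c
prologue: push r7 → mem[0x8b]=0xae, sp=0x8b
body[0] sub  r7, r1, #26 → r7=0xa6
body[1] sub  r5, r6, #35 → r5=0x23
body[2] mov  r7, #0x72 → r7=0x72
body[3] sub  r7, r5, #63 → r7=0xe4
body[4] mov  r7, r0 → r7=0xd3
body[5] sub  r2, r2, r5 → r2=0x25
body[6] add  r4, r7, #18 → r4=0xe5
epilogue: pop r7=0xae, sp=0x8c
epilogue: pop r5=0x59, sp=0x8d
epilogue: pop r2=0x48, sp=0x8e
r4 is caller-saved → body value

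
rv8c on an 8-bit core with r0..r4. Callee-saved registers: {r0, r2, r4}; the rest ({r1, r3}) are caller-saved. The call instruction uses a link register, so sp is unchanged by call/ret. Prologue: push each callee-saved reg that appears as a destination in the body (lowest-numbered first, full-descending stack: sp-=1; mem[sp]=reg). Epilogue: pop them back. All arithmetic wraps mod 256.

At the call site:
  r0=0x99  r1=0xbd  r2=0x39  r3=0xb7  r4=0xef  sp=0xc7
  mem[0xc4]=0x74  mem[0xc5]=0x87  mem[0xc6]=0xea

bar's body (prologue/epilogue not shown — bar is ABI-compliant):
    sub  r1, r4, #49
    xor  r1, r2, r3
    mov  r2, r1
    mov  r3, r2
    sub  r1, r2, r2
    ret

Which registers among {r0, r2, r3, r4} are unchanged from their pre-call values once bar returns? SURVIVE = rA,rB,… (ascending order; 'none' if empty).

SURVIVE = r0,r2,r4

prologue: push r2 -> mem[0xc6]=0x39, sp=0xc6
body[0] sub  r1, r4, #49 -> r1=0xbe
body[1] xor  r1, r2, r3 -> r1=0x8e
body[2] mov  r2, r1 -> r2=0x8e
body[3] mov  r3, r2 -> r3=0x8e
body[4] sub  r1, r2, r2 -> r1=0x00
epilogue: pop r2=0x39, sp=0xc7
r0: callee-saved, written=False
r2: callee-saved, written=True
r3: caller-saved, written=True
r4: callee-saved, written=False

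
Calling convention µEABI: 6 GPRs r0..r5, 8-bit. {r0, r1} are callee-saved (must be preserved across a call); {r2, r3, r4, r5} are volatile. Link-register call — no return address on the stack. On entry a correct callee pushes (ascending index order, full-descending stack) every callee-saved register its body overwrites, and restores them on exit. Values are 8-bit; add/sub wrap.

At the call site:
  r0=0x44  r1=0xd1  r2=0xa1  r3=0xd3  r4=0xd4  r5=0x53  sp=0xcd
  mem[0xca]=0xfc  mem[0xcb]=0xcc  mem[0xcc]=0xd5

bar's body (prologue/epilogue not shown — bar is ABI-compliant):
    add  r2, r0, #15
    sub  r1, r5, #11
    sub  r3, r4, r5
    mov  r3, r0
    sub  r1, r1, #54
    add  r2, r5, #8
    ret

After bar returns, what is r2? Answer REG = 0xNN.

REG = 0x5b

prologue: push r1 → mem[0xcc]=0xd1, sp=0xcc
body[0] add  r2, r0, #15 → r2=0x53
body[1] sub  r1, r5, #11 → r1=0x48
body[2] sub  r3, r4, r5 → r3=0x81
body[3] mov  r3, r0 → r3=0x44
body[4] sub  r1, r1, #54 → r1=0x12
body[5] add  r2, r5, #8 → r2=0x5b
epilogue: pop r1=0xd1, sp=0xcd
r2 is caller-saved → body value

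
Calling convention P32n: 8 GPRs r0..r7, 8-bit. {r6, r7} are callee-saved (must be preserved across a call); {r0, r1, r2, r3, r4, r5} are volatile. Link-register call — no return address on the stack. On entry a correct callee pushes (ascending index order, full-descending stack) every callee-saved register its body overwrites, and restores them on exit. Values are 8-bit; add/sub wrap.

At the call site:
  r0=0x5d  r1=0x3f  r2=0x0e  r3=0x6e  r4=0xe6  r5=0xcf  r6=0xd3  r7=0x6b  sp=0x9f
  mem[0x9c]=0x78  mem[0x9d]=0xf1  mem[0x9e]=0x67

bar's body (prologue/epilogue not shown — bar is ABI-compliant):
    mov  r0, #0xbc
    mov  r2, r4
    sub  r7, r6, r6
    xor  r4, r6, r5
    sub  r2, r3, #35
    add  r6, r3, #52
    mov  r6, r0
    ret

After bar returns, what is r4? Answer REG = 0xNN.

REG = 0x1c

prologue: push r6 -> mem[0x9e]=0xd3, sp=0x9e
prologue: push r7 -> mem[0x9d]=0x6b, sp=0x9d
body[0] mov  r0, #0xbc -> r0=0xbc
body[1] mov  r2, r4 -> r2=0xe6
body[2] sub  r7, r6, r6 -> r7=0x00
body[3] xor  r4, r6, r5 -> r4=0x1c
body[4] sub  r2, r3, #35 -> r2=0x4b
body[5] add  r6, r3, #52 -> r6=0xa2
body[6] mov  r6, r0 -> r6=0xbc
epilogue: pop r7=0x6b, sp=0x9e
epilogue: pop r6=0xd3, sp=0x9f
r4 is caller-saved -> body value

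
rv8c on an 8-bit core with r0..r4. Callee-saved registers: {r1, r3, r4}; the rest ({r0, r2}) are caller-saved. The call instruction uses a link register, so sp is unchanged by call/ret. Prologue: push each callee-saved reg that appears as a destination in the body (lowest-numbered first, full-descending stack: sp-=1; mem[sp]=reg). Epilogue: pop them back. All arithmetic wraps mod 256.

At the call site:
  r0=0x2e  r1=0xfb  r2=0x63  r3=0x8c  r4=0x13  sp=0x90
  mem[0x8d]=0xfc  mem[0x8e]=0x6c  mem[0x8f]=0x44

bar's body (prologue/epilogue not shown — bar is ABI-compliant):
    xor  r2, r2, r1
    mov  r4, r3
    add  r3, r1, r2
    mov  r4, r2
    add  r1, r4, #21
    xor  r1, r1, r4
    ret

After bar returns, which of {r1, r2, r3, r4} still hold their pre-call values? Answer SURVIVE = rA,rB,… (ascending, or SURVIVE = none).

prologue: push r1 -> mem[0x8f]=0xfb, sp=0x8f
prologue: push r3 -> mem[0x8e]=0x8c, sp=0x8e
prologue: push r4 -> mem[0x8d]=0x13, sp=0x8d
body[0] xor  r2, r2, r1 -> r2=0x98
body[1] mov  r4, r3 -> r4=0x8c
body[2] add  r3, r1, r2 -> r3=0x93
body[3] mov  r4, r2 -> r4=0x98
body[4] add  r1, r4, #21 -> r1=0xad
body[5] xor  r1, r1, r4 -> r1=0x35
epilogue: pop r4=0x13, sp=0x8e
epilogue: pop r3=0x8c, sp=0x8f
epilogue: pop r1=0xfb, sp=0x90
r1: callee-saved, written=True
r2: caller-saved, written=True
r3: callee-saved, written=True
r4: callee-saved, written=True

SURVIVE = r1,r3,r4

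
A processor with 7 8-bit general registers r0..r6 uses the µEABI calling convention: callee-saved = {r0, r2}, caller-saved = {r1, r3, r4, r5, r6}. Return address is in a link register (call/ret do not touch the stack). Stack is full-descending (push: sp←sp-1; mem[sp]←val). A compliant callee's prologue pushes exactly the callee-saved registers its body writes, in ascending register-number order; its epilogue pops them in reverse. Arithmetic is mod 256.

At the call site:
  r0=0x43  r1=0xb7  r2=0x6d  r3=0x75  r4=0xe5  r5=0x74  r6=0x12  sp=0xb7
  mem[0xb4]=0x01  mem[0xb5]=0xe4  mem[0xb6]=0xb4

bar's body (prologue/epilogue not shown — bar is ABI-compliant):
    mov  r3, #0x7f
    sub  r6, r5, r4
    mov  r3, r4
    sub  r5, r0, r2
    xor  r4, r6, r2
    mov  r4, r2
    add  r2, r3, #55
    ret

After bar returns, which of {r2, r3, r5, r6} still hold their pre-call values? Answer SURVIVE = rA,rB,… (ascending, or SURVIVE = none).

prologue: push r2 -> mem[0xb6]=0x6d, sp=0xb6
body[0] mov  r3, #0x7f -> r3=0x7f
body[1] sub  r6, r5, r4 -> r6=0x8f
body[2] mov  r3, r4 -> r3=0xe5
body[3] sub  r5, r0, r2 -> r5=0xd6
body[4] xor  r4, r6, r2 -> r4=0xe2
body[5] mov  r4, r2 -> r4=0x6d
body[6] add  r2, r3, #55 -> r2=0x1c
epilogue: pop r2=0x6d, sp=0xb7
r2: callee-saved, written=True
r3: caller-saved, written=True
r5: caller-saved, written=True
r6: caller-saved, written=True

SURVIVE = r2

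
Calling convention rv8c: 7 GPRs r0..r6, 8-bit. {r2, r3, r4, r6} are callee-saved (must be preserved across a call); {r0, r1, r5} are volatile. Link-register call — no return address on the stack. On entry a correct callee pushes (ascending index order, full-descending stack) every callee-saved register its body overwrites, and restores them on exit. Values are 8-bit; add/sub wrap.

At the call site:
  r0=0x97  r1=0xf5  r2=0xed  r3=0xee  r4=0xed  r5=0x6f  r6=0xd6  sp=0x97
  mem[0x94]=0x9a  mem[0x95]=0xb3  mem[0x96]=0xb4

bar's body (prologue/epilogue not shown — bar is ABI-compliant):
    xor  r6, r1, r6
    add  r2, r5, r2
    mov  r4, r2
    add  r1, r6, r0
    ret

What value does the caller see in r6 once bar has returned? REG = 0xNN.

prologue: push r2 → mem[0x96]=0xed, sp=0x96
prologue: push r4 → mem[0x95]=0xed, sp=0x95
prologue: push r6 → mem[0x94]=0xd6, sp=0x94
body[0] xor  r6, r1, r6 → r6=0x23
body[1] add  r2, r5, r2 → r2=0x5c
body[2] mov  r4, r2 → r4=0x5c
body[3] add  r1, r6, r0 → r1=0xba
epilogue: pop r6=0xd6, sp=0x95
epilogue: pop r4=0xed, sp=0x96
epilogue: pop r2=0xed, sp=0x97
r6 is callee-saved → restored

REG = 0xd6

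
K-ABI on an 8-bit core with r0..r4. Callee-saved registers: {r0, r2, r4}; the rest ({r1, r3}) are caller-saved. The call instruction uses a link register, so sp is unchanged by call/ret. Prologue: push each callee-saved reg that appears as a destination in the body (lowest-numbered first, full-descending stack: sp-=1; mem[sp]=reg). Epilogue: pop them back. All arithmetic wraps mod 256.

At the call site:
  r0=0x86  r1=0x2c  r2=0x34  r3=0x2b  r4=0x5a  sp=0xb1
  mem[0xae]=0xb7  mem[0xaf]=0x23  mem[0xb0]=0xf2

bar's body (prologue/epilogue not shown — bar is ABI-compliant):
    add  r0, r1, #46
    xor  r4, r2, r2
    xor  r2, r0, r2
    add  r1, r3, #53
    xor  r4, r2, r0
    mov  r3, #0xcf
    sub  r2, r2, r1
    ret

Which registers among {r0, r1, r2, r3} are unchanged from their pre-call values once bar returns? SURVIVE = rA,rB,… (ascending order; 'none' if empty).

prologue: push r0 -> mem[0xb0]=0x86, sp=0xb0
prologue: push r2 -> mem[0xaf]=0x34, sp=0xaf
prologue: push r4 -> mem[0xae]=0x5a, sp=0xae
body[0] add  r0, r1, #46 -> r0=0x5a
body[1] xor  r4, r2, r2 -> r4=0x00
body[2] xor  r2, r0, r2 -> r2=0x6e
body[3] add  r1, r3, #53 -> r1=0x60
body[4] xor  r4, r2, r0 -> r4=0x34
body[5] mov  r3, #0xcf -> r3=0xcf
body[6] sub  r2, r2, r1 -> r2=0x0e
epilogue: pop r4=0x5a, sp=0xaf
epilogue: pop r2=0x34, sp=0xb0
epilogue: pop r0=0x86, sp=0xb1
r0: callee-saved, written=True
r1: caller-saved, written=True
r2: callee-saved, written=True
r3: caller-saved, written=True

SURVIVE = r0,r2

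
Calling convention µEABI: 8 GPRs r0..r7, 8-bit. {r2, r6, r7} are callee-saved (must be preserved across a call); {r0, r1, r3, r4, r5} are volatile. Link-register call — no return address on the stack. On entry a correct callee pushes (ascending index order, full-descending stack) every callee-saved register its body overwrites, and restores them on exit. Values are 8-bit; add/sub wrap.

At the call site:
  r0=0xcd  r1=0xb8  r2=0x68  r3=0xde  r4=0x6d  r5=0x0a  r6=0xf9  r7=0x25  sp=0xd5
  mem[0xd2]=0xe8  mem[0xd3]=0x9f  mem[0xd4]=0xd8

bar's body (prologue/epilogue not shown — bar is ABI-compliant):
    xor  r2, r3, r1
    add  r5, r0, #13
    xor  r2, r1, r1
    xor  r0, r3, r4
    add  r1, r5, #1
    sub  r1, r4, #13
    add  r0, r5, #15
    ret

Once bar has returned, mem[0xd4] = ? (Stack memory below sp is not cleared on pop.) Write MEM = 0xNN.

prologue: push r2 → mem[0xd4]=0x68, sp=0xd4
body[0] xor  r2, r3, r1 → r2=0x66
body[1] add  r5, r0, #13 → r5=0xda
body[2] xor  r2, r1, r1 → r2=0x00
body[3] xor  r0, r3, r4 → r0=0xb3
body[4] add  r1, r5, #1 → r1=0xdb
body[5] sub  r1, r4, #13 → r1=0x60
body[6] add  r0, r5, #15 → r0=0xe9
epilogue: pop r2=0x68, sp=0xd5
prologue pushed ['r2'] at ['0xd4']

MEM = 0x68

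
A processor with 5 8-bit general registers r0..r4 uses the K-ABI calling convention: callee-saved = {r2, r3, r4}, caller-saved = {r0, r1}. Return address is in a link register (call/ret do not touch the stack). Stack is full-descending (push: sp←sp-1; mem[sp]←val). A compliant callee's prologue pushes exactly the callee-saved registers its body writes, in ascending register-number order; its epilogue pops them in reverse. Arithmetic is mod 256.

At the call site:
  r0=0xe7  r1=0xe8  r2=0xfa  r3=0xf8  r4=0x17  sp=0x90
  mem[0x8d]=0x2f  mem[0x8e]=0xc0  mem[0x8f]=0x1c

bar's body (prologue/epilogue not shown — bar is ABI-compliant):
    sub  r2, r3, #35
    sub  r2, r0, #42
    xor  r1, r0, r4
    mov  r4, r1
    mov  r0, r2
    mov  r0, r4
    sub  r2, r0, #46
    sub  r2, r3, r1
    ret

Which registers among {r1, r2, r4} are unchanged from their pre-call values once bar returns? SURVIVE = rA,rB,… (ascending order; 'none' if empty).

SURVIVE = r2,r4

prologue: push r2 → mem[0x8f]=0xfa, sp=0x8f
prologue: push r4 → mem[0x8e]=0x17, sp=0x8e
body[0] sub  r2, r3, #35 → r2=0xd5
body[1] sub  r2, r0, #42 → r2=0xbd
body[2] xor  r1, r0, r4 → r1=0xf0
body[3] mov  r4, r1 → r4=0xf0
body[4] mov  r0, r2 → r0=0xbd
body[5] mov  r0, r4 → r0=0xf0
body[6] sub  r2, r0, #46 → r2=0xc2
body[7] sub  r2, r3, r1 → r2=0x08
epilogue: pop r4=0x17, sp=0x8f
epilogue: pop r2=0xfa, sp=0x90
r1: caller-saved, written=True
r2: callee-saved, written=True
r4: callee-saved, written=True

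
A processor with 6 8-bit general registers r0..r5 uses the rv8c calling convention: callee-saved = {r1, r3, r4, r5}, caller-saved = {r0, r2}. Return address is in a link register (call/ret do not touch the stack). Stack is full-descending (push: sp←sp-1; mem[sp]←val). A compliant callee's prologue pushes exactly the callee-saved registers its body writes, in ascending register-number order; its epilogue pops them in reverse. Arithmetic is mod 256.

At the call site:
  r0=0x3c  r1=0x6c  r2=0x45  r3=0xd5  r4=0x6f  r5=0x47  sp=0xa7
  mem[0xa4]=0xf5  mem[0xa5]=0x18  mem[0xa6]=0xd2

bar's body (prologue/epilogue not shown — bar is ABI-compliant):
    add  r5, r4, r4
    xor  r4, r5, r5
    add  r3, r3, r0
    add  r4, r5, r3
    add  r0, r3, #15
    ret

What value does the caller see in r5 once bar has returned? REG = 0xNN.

REG = 0x47

prologue: push r3 → mem[0xa6]=0xd5, sp=0xa6
prologue: push r4 → mem[0xa5]=0x6f, sp=0xa5
prologue: push r5 → mem[0xa4]=0x47, sp=0xa4
body[0] add  r5, r4, r4 → r5=0xde
body[1] xor  r4, r5, r5 → r4=0x00
body[2] add  r3, r3, r0 → r3=0x11
body[3] add  r4, r5, r3 → r4=0xef
body[4] add  r0, r3, #15 → r0=0x20
epilogue: pop r5=0x47, sp=0xa5
epilogue: pop r4=0x6f, sp=0xa6
epilogue: pop r3=0xd5, sp=0xa7
r5 is callee-saved → restored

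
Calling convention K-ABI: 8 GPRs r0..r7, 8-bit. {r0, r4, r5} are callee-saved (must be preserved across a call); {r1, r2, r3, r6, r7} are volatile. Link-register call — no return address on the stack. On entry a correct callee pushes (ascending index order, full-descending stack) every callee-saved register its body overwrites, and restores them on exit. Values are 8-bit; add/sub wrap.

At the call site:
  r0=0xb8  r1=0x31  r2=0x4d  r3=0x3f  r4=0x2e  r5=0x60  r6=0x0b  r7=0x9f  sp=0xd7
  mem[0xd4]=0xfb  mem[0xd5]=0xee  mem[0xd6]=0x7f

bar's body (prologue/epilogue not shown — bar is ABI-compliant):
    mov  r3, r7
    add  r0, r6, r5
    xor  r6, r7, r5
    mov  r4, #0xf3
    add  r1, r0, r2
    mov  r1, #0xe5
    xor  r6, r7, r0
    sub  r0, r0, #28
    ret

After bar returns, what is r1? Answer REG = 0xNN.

prologue: push r0 → mem[0xd6]=0xb8, sp=0xd6
prologue: push r4 → mem[0xd5]=0x2e, sp=0xd5
body[0] mov  r3, r7 → r3=0x9f
body[1] add  r0, r6, r5 → r0=0x6b
body[2] xor  r6, r7, r5 → r6=0xff
body[3] mov  r4, #0xf3 → r4=0xf3
body[4] add  r1, r0, r2 → r1=0xb8
body[5] mov  r1, #0xe5 → r1=0xe5
body[6] xor  r6, r7, r0 → r6=0xf4
body[7] sub  r0, r0, #28 → r0=0x4f
epilogue: pop r4=0x2e, sp=0xd6
epilogue: pop r0=0xb8, sp=0xd7
r1 is caller-saved → body value

REG = 0xe5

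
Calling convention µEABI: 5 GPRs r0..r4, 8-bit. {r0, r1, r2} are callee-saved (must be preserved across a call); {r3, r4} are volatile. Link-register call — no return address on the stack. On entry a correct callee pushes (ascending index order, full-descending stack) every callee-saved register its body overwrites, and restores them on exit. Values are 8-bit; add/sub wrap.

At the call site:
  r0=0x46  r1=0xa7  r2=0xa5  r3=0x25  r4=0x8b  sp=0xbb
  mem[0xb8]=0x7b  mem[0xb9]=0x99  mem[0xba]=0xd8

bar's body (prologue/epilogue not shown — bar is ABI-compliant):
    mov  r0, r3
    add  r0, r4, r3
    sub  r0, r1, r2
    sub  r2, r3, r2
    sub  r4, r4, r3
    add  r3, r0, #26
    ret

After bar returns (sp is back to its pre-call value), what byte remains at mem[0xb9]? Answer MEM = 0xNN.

MEM = 0xa5

prologue: push r0 → mem[0xba]=0x46, sp=0xba
prologue: push r2 → mem[0xb9]=0xa5, sp=0xb9
body[0] mov  r0, r3 → r0=0x25
body[1] add  r0, r4, r3 → r0=0xb0
body[2] sub  r0, r1, r2 → r0=0x02
body[3] sub  r2, r3, r2 → r2=0x80
body[4] sub  r4, r4, r3 → r4=0x66
body[5] add  r3, r0, #26 → r3=0x1c
epilogue: pop r2=0xa5, sp=0xba
epilogue: pop r0=0x46, sp=0xbb
prologue pushed ['r0', 'r2'] at ['0xba', '0xb9']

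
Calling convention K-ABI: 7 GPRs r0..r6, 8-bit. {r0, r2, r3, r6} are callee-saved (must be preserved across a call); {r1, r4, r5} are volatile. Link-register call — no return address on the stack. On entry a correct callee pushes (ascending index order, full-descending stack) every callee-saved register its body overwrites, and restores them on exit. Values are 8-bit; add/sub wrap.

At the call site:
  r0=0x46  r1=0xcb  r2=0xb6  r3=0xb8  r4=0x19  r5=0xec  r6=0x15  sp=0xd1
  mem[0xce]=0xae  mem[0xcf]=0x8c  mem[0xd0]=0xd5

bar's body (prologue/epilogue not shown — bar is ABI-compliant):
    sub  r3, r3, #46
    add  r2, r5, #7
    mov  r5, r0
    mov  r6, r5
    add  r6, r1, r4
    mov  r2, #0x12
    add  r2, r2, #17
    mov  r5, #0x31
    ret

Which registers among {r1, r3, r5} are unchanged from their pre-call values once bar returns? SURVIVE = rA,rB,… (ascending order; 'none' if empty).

prologue: push r2 → mem[0xd0]=0xb6, sp=0xd0
prologue: push r3 → mem[0xcf]=0xb8, sp=0xcf
prologue: push r6 → mem[0xce]=0x15, sp=0xce
body[0] sub  r3, r3, #46 → r3=0x8a
body[1] add  r2, r5, #7 → r2=0xf3
body[2] mov  r5, r0 → r5=0x46
body[3] mov  r6, r5 → r6=0x46
body[4] add  r6, r1, r4 → r6=0xe4
body[5] mov  r2, #0x12 → r2=0x12
body[6] add  r2, r2, #17 → r2=0x23
body[7] mov  r5, #0x31 → r5=0x31
epilogue: pop r6=0x15, sp=0xcf
epilogue: pop r3=0xb8, sp=0xd0
epilogue: pop r2=0xb6, sp=0xd1
r1: caller-saved, written=False
r3: callee-saved, written=True
r5: caller-saved, written=True

SURVIVE = r1,r3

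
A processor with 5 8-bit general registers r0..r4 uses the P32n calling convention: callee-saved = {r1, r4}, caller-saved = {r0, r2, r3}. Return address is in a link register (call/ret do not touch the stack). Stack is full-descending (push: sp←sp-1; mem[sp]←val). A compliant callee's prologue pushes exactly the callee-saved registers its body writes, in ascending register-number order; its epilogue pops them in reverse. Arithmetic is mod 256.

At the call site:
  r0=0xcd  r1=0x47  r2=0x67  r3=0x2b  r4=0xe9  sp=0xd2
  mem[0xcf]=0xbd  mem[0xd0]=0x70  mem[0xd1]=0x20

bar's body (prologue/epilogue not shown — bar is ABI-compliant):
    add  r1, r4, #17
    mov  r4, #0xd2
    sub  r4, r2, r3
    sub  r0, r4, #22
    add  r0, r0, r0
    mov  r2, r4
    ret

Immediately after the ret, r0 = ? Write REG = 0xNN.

REG = 0x4c

prologue: push r1 → mem[0xd1]=0x47, sp=0xd1
prologue: push r4 → mem[0xd0]=0xe9, sp=0xd0
body[0] add  r1, r4, #17 → r1=0xfa
body[1] mov  r4, #0xd2 → r4=0xd2
body[2] sub  r4, r2, r3 → r4=0x3c
body[3] sub  r0, r4, #22 → r0=0x26
body[4] add  r0, r0, r0 → r0=0x4c
body[5] mov  r2, r4 → r2=0x3c
epilogue: pop r4=0xe9, sp=0xd1
epilogue: pop r1=0x47, sp=0xd2
r0 is caller-saved → body value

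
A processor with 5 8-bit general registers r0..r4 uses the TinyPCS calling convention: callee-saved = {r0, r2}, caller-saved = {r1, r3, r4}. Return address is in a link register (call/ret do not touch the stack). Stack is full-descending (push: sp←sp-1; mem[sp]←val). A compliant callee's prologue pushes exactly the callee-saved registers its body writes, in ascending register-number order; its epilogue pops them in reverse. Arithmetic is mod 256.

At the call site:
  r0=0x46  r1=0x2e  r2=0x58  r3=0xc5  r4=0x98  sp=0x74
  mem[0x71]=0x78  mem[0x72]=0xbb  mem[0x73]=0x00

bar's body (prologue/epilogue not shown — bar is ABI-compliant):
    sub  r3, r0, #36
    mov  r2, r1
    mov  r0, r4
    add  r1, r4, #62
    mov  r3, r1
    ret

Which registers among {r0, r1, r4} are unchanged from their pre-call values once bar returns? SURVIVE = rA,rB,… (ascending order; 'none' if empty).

SURVIVE = r0,r4

prologue: push r0 -> mem[0x73]=0x46, sp=0x73
prologue: push r2 -> mem[0x72]=0x58, sp=0x72
body[0] sub  r3, r0, #36 -> r3=0x22
body[1] mov  r2, r1 -> r2=0x2e
body[2] mov  r0, r4 -> r0=0x98
body[3] add  r1, r4, #62 -> r1=0xd6
body[4] mov  r3, r1 -> r3=0xd6
epilogue: pop r2=0x58, sp=0x73
epilogue: pop r0=0x46, sp=0x74
r0: callee-saved, written=True
r1: caller-saved, written=True
r4: caller-saved, written=False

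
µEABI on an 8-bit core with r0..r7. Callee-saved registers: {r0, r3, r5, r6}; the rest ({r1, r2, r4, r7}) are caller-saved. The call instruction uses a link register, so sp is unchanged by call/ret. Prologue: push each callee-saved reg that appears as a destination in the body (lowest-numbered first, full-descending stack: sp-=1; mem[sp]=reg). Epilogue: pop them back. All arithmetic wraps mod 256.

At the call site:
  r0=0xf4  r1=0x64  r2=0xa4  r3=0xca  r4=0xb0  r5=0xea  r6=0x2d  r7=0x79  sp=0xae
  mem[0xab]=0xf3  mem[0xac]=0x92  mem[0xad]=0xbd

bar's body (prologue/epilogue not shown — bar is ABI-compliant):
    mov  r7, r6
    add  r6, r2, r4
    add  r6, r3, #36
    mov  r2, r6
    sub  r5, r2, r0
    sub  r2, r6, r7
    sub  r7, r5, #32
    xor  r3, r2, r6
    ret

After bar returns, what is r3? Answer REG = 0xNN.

prologue: push r3 -> mem[0xad]=0xca, sp=0xad
prologue: push r5 -> mem[0xac]=0xea, sp=0xac
prologue: push r6 -> mem[0xab]=0x2d, sp=0xab
body[0] mov  r7, r6 -> r7=0x2d
body[1] add  r6, r2, r4 -> r6=0x54
body[2] add  r6, r3, #36 -> r6=0xee
body[3] mov  r2, r6 -> r2=0xee
body[4] sub  r5, r2, r0 -> r5=0xfa
body[5] sub  r2, r6, r7 -> r2=0xc1
body[6] sub  r7, r5, #32 -> r7=0xda
body[7] xor  r3, r2, r6 -> r3=0x2f
epilogue: pop r6=0x2d, sp=0xac
epilogue: pop r5=0xea, sp=0xad
epilogue: pop r3=0xca, sp=0xae
r3 is callee-saved -> restored

REG = 0xca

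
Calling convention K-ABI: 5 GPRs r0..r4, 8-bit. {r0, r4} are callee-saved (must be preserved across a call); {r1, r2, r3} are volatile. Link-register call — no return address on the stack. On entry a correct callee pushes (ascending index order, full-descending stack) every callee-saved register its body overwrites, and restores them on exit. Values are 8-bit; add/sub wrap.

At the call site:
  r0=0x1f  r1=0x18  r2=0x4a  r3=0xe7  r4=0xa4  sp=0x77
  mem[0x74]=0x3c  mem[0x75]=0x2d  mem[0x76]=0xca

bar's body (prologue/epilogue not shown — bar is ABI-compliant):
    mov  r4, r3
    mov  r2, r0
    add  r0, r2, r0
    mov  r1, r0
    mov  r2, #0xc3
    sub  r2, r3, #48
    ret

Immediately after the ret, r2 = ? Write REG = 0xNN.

prologue: push r0 -> mem[0x76]=0x1f, sp=0x76
prologue: push r4 -> mem[0x75]=0xa4, sp=0x75
body[0] mov  r4, r3 -> r4=0xe7
body[1] mov  r2, r0 -> r2=0x1f
body[2] add  r0, r2, r0 -> r0=0x3e
body[3] mov  r1, r0 -> r1=0x3e
body[4] mov  r2, #0xc3 -> r2=0xc3
body[5] sub  r2, r3, #48 -> r2=0xb7
epilogue: pop r4=0xa4, sp=0x76
epilogue: pop r0=0x1f, sp=0x77
r2 is caller-saved -> body value

REG = 0xb7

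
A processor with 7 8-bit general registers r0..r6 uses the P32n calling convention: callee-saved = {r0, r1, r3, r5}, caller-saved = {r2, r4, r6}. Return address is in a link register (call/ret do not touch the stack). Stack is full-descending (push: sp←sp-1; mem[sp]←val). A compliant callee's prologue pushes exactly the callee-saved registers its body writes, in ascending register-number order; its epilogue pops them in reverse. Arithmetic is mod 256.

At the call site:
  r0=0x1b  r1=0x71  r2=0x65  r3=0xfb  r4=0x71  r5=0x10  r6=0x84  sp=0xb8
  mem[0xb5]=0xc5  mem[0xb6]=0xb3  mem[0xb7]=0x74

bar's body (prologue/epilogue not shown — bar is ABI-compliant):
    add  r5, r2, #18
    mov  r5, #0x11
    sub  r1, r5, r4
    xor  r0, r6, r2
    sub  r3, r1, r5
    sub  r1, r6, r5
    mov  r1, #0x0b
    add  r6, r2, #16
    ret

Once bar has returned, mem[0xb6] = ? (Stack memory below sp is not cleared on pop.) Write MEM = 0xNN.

MEM = 0x71

prologue: push r0 -> mem[0xb7]=0x1b, sp=0xb7
prologue: push r1 -> mem[0xb6]=0x71, sp=0xb6
prologue: push r3 -> mem[0xb5]=0xfb, sp=0xb5
prologue: push r5 -> mem[0xb4]=0x10, sp=0xb4
body[0] add  r5, r2, #18 -> r5=0x77
body[1] mov  r5, #0x11 -> r5=0x11
body[2] sub  r1, r5, r4 -> r1=0xa0
body[3] xor  r0, r6, r2 -> r0=0xe1
body[4] sub  r3, r1, r5 -> r3=0x8f
body[5] sub  r1, r6, r5 -> r1=0x73
body[6] mov  r1, #0x0b -> r1=0x0b
body[7] add  r6, r2, #16 -> r6=0x75
epilogue: pop r5=0x10, sp=0xb5
epilogue: pop r3=0xfb, sp=0xb6
epilogue: pop r1=0x71, sp=0xb7
epilogue: pop r0=0x1b, sp=0xb8
prologue pushed ['r0', 'r1', 'r3', 'r5'] at ['0xb7', '0xb6', '0xb5', '0xb4']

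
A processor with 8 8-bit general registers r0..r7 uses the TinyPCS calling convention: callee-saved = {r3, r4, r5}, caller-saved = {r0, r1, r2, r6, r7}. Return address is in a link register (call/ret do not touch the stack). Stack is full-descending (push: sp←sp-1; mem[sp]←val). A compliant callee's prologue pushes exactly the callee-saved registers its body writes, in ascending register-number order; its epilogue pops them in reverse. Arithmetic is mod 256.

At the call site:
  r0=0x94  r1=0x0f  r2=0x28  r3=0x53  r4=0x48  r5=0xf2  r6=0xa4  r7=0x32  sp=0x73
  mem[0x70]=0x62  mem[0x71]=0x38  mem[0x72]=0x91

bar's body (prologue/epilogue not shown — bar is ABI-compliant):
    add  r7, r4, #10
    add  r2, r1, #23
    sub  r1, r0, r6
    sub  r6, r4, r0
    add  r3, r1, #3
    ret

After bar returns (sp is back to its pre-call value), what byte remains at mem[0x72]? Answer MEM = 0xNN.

prologue: push r3 → mem[0x72]=0x53, sp=0x72
body[0] add  r7, r4, #10 → r7=0x52
body[1] add  r2, r1, #23 → r2=0x26
body[2] sub  r1, r0, r6 → r1=0xf0
body[3] sub  r6, r4, r0 → r6=0xb4
body[4] add  r3, r1, #3 → r3=0xf3
epilogue: pop r3=0x53, sp=0x73
prologue pushed ['r3'] at ['0x72']

MEM = 0x53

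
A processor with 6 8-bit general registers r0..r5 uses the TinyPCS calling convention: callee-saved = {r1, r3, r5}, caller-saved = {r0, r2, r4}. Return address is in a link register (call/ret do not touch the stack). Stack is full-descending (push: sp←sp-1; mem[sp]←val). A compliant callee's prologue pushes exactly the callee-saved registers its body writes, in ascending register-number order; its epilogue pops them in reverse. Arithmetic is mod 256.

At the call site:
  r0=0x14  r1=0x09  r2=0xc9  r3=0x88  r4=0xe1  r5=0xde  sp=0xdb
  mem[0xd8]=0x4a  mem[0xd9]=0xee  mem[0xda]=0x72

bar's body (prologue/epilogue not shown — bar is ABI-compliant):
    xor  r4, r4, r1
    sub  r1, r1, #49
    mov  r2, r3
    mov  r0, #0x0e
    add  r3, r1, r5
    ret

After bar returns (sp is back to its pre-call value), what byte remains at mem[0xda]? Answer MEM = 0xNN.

prologue: push r1 → mem[0xda]=0x09, sp=0xda
prologue: push r3 → mem[0xd9]=0x88, sp=0xd9
body[0] xor  r4, r4, r1 → r4=0xe8
body[1] sub  r1, r1, #49 → r1=0xd8
body[2] mov  r2, r3 → r2=0x88
body[3] mov  r0, #0x0e → r0=0x0e
body[4] add  r3, r1, r5 → r3=0xb6
epilogue: pop r3=0x88, sp=0xda
epilogue: pop r1=0x09, sp=0xdb
prologue pushed ['r1', 'r3'] at ['0xda', '0xd9']

MEM = 0x09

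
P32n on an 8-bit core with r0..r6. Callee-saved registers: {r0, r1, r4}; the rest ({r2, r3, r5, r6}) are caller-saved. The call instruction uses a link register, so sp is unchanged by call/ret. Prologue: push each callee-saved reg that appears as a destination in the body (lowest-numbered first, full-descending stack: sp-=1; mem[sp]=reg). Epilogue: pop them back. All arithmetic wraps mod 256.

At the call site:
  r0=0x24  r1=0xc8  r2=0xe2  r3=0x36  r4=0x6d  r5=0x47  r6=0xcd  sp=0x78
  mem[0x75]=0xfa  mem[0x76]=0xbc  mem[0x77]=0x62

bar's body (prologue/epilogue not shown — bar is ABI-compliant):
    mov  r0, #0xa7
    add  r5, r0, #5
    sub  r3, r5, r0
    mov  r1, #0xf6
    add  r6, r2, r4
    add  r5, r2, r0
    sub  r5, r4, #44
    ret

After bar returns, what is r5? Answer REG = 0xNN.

REG = 0x41

prologue: push r0 → mem[0x77]=0x24, sp=0x77
prologue: push r1 → mem[0x76]=0xc8, sp=0x76
body[0] mov  r0, #0xa7 → r0=0xa7
body[1] add  r5, r0, #5 → r5=0xac
body[2] sub  r3, r5, r0 → r3=0x05
body[3] mov  r1, #0xf6 → r1=0xf6
body[4] add  r6, r2, r4 → r6=0x4f
body[5] add  r5, r2, r0 → r5=0x89
body[6] sub  r5, r4, #44 → r5=0x41
epilogue: pop r1=0xc8, sp=0x77
epilogue: pop r0=0x24, sp=0x78
r5 is caller-saved → body value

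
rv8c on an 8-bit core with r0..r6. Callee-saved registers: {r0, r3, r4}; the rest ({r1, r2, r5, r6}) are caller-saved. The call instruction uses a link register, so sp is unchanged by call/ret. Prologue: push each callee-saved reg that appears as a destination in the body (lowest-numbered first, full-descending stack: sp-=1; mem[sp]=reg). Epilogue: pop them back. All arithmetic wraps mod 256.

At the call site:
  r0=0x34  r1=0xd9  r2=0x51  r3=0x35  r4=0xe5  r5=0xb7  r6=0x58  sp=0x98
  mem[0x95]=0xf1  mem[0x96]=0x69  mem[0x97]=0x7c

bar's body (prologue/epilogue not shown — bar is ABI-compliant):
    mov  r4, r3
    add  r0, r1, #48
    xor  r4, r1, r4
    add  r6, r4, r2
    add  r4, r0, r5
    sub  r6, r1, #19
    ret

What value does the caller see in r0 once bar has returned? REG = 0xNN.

REG = 0x34

prologue: push r0 -> mem[0x97]=0x34, sp=0x97
prologue: push r4 -> mem[0x96]=0xe5, sp=0x96
body[0] mov  r4, r3 -> r4=0x35
body[1] add  r0, r1, #48 -> r0=0x09
body[2] xor  r4, r1, r4 -> r4=0xec
body[3] add  r6, r4, r2 -> r6=0x3d
body[4] add  r4, r0, r5 -> r4=0xc0
body[5] sub  r6, r1, #19 -> r6=0xc6
epilogue: pop r4=0xe5, sp=0x97
epilogue: pop r0=0x34, sp=0x98
r0 is callee-saved -> restored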